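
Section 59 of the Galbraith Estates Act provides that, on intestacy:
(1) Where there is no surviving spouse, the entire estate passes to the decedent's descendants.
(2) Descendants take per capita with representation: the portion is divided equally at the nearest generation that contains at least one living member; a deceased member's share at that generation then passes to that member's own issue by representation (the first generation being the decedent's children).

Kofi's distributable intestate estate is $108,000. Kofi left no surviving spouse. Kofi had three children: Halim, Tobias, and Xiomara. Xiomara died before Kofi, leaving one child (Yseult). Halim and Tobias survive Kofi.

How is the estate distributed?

The entire $108,000 passes to the descendants.
That amount ($108,000) is divided into 3 shares of $36,000: Halim and Tobias each take $36,000; Xiomara's $36,000 share passes to Xiomara's issue.
Xiomara's share ($36,000) passes entirely to Yseult.

Halim: $36,000; Tobias: $36,000; Yseult: $36,000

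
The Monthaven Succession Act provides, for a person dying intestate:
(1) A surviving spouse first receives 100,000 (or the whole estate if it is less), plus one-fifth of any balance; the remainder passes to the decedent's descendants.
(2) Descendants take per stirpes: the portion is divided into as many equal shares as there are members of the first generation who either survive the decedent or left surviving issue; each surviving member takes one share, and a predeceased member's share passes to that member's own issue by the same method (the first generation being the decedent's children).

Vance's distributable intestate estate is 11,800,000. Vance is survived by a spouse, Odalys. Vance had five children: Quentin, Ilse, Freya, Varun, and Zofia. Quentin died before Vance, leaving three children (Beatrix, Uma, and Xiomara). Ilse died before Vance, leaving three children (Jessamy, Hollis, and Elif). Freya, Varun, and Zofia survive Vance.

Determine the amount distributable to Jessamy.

Odalys first takes 100,000, leaving a balance of 11,700,000. Odalys then takes one-fifth of the balance (2,340,000), for a total of 2,440,000. The remaining 9,360,000 passes to the descendants.
The descendants' portion (9,360,000) is divided into 5 shares of 1,872,000: Freya, Varun, and Zofia each take 1,872,000; Quentin's 1,872,000 share passes to Quentin's issue; Ilse's 1,872,000 share passes to Ilse's issue.
Quentin's share (1,872,000) is divided into 3 shares of 624,000: Beatrix, Uma, and Xiomara each take 624,000.
Ilse's share (1,872,000) is divided into 3 shares of 624,000: Jessamy, Hollis, and Elif each take 624,000.

Jessamy receives 624,000.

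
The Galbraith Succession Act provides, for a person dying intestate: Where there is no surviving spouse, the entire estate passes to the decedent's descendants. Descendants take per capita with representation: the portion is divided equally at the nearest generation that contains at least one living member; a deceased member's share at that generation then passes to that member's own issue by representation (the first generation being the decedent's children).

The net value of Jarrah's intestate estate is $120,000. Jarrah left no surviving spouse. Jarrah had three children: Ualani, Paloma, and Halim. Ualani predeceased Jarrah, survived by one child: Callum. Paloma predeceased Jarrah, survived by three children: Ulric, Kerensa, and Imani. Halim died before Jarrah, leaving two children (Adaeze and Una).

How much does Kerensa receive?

The entire $120,000 passes to the descendants.
No child survives, so the initial division is made at the grandchildren's generation.
That amount ($120,000) is divided into 6 shares of $20,000: Callum, Ulric, Kerensa, Imani, Adaeze, and Una each take $20,000.

Kerensa receives $20,000.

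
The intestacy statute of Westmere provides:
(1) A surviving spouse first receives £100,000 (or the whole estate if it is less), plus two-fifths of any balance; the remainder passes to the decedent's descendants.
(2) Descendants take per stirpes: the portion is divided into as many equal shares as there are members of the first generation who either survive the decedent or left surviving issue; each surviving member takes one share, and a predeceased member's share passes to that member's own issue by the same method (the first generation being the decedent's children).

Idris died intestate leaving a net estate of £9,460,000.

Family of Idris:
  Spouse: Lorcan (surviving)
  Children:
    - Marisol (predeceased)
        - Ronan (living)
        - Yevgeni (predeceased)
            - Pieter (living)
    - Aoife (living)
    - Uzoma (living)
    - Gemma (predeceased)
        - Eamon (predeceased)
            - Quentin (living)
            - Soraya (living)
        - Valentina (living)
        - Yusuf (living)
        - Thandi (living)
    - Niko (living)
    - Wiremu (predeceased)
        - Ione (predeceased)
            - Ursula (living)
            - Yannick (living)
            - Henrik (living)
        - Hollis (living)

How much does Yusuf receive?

Yusuf receives £234,000.

Lorcan first takes £100,000, leaving a balance of £9,360,000. Lorcan then takes two-fifths of the balance (£3,744,000), for a total of £3,844,000. The remaining £5,616,000 passes to the descendants.
The descendants' portion (£5,616,000) is divided into 6 shares of £936,000: Aoife, Uzoma, and Niko each take £936,000; Marisol's £936,000 share passes to Marisol's issue; Gemma's £936,000 share passes to Gemma's issue; Wiremu's £936,000 share passes to Wiremu's issue.
Marisol's share (£936,000) is divided into 2 shares of £468,000: Ronan takes £468,000; Yevgeni's £468,000 share passes to Yevgeni's issue.
Yevgeni's share (£468,000) passes entirely to Pieter.
Gemma's share (£936,000) is divided into 4 shares of £234,000: Valentina, Yusuf, and Thandi each take £234,000; Eamon's £234,000 share passes to Eamon's issue.
Eamon's share (£234,000) is divided into 2 shares of £117,000: Quentin and Soraya each take £117,000.
Wiremu's share (£936,000) is divided into 2 shares of £468,000: Hollis takes £468,000; Ione's £468,000 share passes to Ione's issue.
Ione's share (£468,000) is divided into 3 shares of £156,000: Ursula, Yannick, and Henrik each take £156,000.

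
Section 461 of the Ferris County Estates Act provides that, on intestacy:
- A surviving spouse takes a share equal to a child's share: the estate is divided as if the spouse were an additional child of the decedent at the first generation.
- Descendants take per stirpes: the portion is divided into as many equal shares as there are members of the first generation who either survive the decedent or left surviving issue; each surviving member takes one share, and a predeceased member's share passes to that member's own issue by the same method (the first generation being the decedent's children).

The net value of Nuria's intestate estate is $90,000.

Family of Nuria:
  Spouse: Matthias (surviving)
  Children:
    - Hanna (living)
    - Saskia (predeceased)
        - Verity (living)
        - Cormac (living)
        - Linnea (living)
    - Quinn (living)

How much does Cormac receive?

The spouse counts as an additional share at the children's level, so there are 4 primary shares of $22,500. Matthias takes one such share ($22,500).
The children's combined portion ($67,500) is divided into 3 shares of $22,500: Hanna and Quinn each take $22,500; Saskia's $22,500 share passes to Saskia's issue.
Saskia's share ($22,500) is divided into 3 shares of $7,500: Verity, Cormac, and Linnea each take $7,500.

Cormac receives $7,500.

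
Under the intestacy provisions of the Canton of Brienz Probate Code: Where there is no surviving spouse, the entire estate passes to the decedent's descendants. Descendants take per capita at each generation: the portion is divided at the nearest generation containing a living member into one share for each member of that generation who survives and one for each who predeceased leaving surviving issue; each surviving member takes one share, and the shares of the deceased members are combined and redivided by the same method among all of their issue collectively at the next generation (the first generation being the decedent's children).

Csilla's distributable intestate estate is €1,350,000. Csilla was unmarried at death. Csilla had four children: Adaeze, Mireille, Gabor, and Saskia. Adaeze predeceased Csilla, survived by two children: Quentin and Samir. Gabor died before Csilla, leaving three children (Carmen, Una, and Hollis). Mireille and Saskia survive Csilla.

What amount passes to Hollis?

The entire €1,350,000 passes to the descendants.
That amount (€1,350,000) is divided at the children's generation into 4 shares of €337,500. Mireille and Saskia each take €337,500. The 2 shares of the deceased (Adaeze and Gabor) are combined into a pool of €675,000.
That pool (€675,000) is divided at the grandchildren's generation equally among Quentin, Samir, Carmen, Una, and Hollis: €135,000 each.

Hollis receives €135,000.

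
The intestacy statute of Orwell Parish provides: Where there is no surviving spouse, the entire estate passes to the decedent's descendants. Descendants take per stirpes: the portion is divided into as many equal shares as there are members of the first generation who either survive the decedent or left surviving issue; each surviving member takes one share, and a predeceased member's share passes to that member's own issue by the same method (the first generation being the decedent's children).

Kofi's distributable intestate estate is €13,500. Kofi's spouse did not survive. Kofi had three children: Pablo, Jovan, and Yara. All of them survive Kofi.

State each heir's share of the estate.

The entire €13,500 passes to the descendants.
That amount (€13,500) is divided into 3 shares of €4,500: Pablo, Jovan, and Yara each take €4,500.

Pablo: €4,500; Jovan: €4,500; Yara: €4,500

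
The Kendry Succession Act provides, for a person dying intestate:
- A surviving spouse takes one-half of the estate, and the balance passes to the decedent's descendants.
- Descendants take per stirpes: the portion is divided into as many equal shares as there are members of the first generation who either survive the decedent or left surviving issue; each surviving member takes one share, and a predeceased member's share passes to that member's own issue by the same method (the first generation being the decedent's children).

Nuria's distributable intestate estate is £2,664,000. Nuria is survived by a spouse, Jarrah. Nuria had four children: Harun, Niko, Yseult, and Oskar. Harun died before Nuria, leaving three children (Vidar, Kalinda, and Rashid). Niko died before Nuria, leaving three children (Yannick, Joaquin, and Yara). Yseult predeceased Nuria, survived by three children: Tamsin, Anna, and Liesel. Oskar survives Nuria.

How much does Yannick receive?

Jarrah takes one-half of £2,664,000 = £1,332,000. The remaining £1,332,000 passes to the descendants.
The descendants' portion (£1,332,000) is divided into 4 shares of £333,000: Oskar takes £333,000; Harun's £333,000 share passes to Harun's issue; Niko's £333,000 share passes to Niko's issue; Yseult's £333,000 share passes to Yseult's issue.
Harun's share (£333,000) is divided into 3 shares of £111,000: Vidar, Kalinda, and Rashid each take £111,000.
Niko's share (£333,000) is divided into 3 shares of £111,000: Yannick, Joaquin, and Yara each take £111,000.
Yseult's share (£333,000) is divided into 3 shares of £111,000: Tamsin, Anna, and Liesel each take £111,000.

Yannick receives £111,000.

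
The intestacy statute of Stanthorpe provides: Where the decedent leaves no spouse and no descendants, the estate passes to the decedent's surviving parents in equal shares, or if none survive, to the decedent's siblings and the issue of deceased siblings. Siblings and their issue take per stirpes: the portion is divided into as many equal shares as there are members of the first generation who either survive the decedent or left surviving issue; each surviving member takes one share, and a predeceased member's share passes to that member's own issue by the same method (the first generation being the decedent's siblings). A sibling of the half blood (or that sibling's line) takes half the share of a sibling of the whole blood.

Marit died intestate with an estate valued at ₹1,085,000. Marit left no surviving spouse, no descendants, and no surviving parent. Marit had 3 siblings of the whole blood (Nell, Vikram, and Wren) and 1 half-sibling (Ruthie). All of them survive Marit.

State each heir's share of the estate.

Nell: ₹310,000; Vikram: ₹310,000; Ruthie: ₹155,000; Wren: ₹310,000

The entire ₹1,085,000 passes to the siblings and their issue.
Counting each half-blood sibling's line as half a unit, there are 7/2 units in ₹1,085,000, so one unit is ₹310,000. Whole-blood lines (Nell, Vikram, and Wren) take ₹310,000 each; half-blood lines (Ruthie) take ₹155,000 each.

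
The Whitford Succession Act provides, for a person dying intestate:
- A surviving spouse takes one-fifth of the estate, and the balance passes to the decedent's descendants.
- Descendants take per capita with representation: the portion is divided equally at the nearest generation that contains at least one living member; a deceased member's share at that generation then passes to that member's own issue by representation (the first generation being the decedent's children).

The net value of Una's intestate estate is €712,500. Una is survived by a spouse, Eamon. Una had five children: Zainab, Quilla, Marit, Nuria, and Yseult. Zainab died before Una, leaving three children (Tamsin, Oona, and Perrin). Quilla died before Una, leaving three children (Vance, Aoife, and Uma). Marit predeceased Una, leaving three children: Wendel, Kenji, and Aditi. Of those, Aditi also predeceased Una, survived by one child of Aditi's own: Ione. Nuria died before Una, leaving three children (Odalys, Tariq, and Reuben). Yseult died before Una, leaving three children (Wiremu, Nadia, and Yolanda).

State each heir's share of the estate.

Eamon: €142,500; Tamsin: €38,000; Oona: €38,000; Perrin: €38,000; Vance: €38,000; Aoife: €38,000; Uma: €38,000; Wendel: €38,000; Kenji: €38,000; Ione: €38,000; Odalys: €38,000; Tariq: €38,000; Reuben: €38,000; Wiremu: €38,000; Nadia: €38,000; Yolanda: €38,000

Eamon takes one-fifth of €712,500 = €142,500. The remaining €570,000 passes to the descendants.
No child survives, so the initial division is made at the grandchildren's generation.
The descendants' portion (€570,000) is divided into 15 shares of €38,000: Tamsin, Oona, Perrin, Vance, Aoife, Uma, Wendel, Kenji, Odalys, Tariq, Reuben, Wiremu, Nadia, and Yolanda each take €38,000; Aditi's €38,000 share passes to Aditi's issue.
Aditi's share (€38,000) passes entirely to Ione.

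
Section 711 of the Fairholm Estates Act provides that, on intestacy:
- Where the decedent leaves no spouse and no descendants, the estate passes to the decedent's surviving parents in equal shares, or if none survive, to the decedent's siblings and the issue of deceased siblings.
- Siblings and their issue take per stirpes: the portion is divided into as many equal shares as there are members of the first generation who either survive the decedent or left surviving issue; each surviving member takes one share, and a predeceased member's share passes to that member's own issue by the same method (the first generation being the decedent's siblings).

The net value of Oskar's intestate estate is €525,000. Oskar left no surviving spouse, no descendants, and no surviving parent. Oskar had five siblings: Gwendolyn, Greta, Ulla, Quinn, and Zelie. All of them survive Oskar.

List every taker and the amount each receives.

Gwendolyn: €105,000; Greta: €105,000; Ulla: €105,000; Quinn: €105,000; Zelie: €105,000

The entire €525,000 passes to the siblings and their issue.
That amount (€525,000) is divided into 5 shares of €105,000: Gwendolyn, Greta, Ulla, Quinn, and Zelie each take €105,000.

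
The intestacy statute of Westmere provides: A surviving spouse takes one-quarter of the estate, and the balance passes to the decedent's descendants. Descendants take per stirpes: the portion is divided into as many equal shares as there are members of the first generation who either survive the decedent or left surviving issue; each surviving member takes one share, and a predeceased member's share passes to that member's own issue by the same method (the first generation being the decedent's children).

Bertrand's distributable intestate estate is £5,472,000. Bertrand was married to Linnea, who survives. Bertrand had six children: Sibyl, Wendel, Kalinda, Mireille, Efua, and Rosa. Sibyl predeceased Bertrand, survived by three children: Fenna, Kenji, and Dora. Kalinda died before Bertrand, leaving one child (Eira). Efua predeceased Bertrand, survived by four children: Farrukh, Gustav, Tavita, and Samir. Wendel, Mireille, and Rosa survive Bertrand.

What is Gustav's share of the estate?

Linnea takes one-quarter of £5,472,000 = £1,368,000. The remaining £4,104,000 passes to the descendants.
The descendants' portion (£4,104,000) is divided into 6 shares of £684,000: Wendel, Mireille, and Rosa each take £684,000; Sibyl's £684,000 share passes to Sibyl's issue; Kalinda's £684,000 share passes to Kalinda's issue; Efua's £684,000 share passes to Efua's issue.
Sibyl's share (£684,000) is divided into 3 shares of £228,000: Fenna, Kenji, and Dora each take £228,000.
Kalinda's share (£684,000) passes entirely to Eira.
Efua's share (£684,000) is divided into 4 shares of £171,000: Farrukh, Gustav, Tavita, and Samir each take £171,000.

Gustav receives £171,000.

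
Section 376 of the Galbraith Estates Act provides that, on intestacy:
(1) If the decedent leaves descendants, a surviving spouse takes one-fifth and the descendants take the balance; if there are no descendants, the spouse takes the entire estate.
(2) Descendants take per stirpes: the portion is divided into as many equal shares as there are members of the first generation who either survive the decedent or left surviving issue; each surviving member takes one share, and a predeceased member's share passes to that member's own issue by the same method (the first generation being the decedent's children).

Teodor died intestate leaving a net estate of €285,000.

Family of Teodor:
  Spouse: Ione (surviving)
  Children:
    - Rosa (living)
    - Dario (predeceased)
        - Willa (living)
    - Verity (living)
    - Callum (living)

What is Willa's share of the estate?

Ione takes one-fifth of €285,000 = €57,000. The remaining €228,000 passes to the descendants.
The descendants' portion (€228,000) is divided into 4 shares of €57,000: Rosa, Verity, and Callum each take €57,000; Dario's €57,000 share passes to Dario's issue.
Dario's share (€57,000) passes entirely to Willa.

Willa receives €57,000.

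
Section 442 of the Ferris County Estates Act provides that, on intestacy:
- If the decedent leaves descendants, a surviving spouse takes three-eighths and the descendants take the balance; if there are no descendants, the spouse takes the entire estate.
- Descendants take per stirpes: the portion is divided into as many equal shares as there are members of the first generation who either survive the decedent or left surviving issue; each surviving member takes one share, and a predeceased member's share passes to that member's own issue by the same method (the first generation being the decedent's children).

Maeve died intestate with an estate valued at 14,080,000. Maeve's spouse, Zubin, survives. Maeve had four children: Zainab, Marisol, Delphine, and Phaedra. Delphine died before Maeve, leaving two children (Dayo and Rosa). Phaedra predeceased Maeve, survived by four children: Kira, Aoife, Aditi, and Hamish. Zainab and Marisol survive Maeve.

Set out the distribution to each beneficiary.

Zubin: 5,280,000; Zainab: 2,200,000; Marisol: 2,200,000; Dayo: 1,100,000; Rosa: 1,100,000; Kira: 550,000; Aoife: 550,000; Aditi: 550,000; Hamish: 550,000

Zubin takes three-eighths of 14,080,000 = 5,280,000. The remaining 8,800,000 passes to the descendants.
The descendants' portion (8,800,000) is divided into 4 shares of 2,200,000: Zainab and Marisol each take 2,200,000; Delphine's 2,200,000 share passes to Delphine's issue; Phaedra's 2,200,000 share passes to Phaedra's issue.
Delphine's share (2,200,000) is divided into 2 shares of 1,100,000: Dayo and Rosa each take 1,100,000.
Phaedra's share (2,200,000) is divided into 4 shares of 550,000: Kira, Aoife, Aditi, and Hamish each take 550,000.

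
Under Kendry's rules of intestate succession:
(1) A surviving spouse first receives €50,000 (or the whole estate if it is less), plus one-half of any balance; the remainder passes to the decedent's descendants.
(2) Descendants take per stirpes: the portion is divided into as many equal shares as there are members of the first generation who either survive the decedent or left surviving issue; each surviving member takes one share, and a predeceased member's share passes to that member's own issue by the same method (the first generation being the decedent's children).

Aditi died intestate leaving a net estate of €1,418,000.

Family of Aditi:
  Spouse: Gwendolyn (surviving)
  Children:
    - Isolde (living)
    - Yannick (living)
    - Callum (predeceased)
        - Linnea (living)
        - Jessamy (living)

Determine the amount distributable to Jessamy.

Gwendolyn first takes €50,000, leaving a balance of €1,368,000. Gwendolyn then takes one-half of the balance (€684,000), for a total of €734,000. The remaining €684,000 passes to the descendants.
The descendants' portion (€684,000) is divided into 3 shares of €228,000: Isolde and Yannick each take €228,000; Callum's €228,000 share passes to Callum's issue.
Callum's share (€228,000) is divided into 2 shares of €114,000: Linnea and Jessamy each take €114,000.

Jessamy receives €114,000.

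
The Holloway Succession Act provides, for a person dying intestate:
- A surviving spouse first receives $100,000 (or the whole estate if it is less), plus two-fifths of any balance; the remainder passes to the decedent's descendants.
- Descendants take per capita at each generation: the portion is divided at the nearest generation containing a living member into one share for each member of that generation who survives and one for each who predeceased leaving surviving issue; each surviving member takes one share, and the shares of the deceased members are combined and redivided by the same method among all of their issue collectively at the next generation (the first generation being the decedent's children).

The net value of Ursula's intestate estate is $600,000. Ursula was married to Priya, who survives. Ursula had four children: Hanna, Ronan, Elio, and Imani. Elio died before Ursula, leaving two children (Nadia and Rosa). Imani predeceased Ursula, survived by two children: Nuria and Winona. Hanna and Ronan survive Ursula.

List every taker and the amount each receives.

Priya: $300,000; Hanna: $75,000; Ronan: $75,000; Nadia: $37,500; Rosa: $37,500; Nuria: $37,500; Winona: $37,500

Priya first takes $100,000, leaving a balance of $500,000. Priya then takes two-fifths of the balance ($200,000), for a total of $300,000. The remaining $300,000 passes to the descendants.
The descendants' portion ($300,000) is divided at the children's generation into 4 shares of $75,000. Hanna and Ronan each take $75,000. The 2 shares of the deceased (Elio and Imani) are combined into a pool of $150,000.
That pool ($150,000) is divided at the grandchildren's generation equally among Nadia, Rosa, Nuria, and Winona: $37,500 each.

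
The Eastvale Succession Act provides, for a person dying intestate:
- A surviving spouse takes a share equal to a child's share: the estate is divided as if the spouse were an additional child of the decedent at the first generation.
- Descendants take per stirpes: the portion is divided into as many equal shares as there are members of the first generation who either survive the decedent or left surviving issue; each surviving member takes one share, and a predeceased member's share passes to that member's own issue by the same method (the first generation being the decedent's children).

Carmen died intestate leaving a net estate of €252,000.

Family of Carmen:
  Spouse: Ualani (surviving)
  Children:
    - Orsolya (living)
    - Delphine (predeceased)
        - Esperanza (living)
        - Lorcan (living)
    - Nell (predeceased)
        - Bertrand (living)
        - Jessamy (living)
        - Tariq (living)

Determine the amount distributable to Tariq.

The spouse counts as an additional share at the children's level, so there are 4 primary shares of €63,000. Ualani takes one such share (€63,000).
The children's combined portion (€189,000) is divided into 3 shares of €63,000: Orsolya takes €63,000; Delphine's €63,000 share passes to Delphine's issue; Nell's €63,000 share passes to Nell's issue.
Delphine's share (€63,000) is divided into 2 shares of €31,500: Esperanza and Lorcan each take €31,500.
Nell's share (€63,000) is divided into 3 shares of €21,000: Bertrand, Jessamy, and Tariq each take €21,000.

Tariq receives €21,000.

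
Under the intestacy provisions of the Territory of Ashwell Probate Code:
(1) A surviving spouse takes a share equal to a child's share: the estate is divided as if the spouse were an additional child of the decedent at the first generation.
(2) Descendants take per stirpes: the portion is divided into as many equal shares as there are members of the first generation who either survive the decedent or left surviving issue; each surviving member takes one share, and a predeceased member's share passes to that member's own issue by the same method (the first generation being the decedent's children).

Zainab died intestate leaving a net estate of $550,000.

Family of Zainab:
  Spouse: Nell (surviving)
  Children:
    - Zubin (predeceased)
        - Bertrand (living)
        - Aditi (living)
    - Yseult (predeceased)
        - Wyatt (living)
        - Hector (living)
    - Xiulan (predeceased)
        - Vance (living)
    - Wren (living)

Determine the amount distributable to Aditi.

Aditi receives $55,000.

The spouse counts as an additional share at the children's level, so there are 5 primary shares of $110,000. Nell takes one such share ($110,000).
The children's combined portion ($440,000) is divided into 4 shares of $110,000: Wren takes $110,000; Zubin's $110,000 share passes to Zubin's issue; Yseult's $110,000 share passes to Yseult's issue; Xiulan's $110,000 share passes to Xiulan's issue.
Zubin's share ($110,000) is divided into 2 shares of $55,000: Bertrand and Aditi each take $55,000.
Yseult's share ($110,000) is divided into 2 shares of $55,000: Wyatt and Hector each take $55,000.
Xiulan's share ($110,000) passes entirely to Vance.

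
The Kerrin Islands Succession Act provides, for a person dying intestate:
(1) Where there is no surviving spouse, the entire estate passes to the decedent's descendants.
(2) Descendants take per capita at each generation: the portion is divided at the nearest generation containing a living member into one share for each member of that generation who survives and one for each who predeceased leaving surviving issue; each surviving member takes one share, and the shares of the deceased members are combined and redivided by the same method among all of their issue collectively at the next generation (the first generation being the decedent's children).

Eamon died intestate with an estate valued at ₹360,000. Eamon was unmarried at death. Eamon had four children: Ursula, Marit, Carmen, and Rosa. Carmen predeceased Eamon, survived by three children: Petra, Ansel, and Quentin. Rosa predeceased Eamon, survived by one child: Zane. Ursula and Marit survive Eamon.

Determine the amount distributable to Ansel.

Ansel receives ₹45,000.

The entire ₹360,000 passes to the descendants.
That amount (₹360,000) is divided at the children's generation into 4 shares of ₹90,000. Ursula and Marit each take ₹90,000. The 2 shares of the deceased (Carmen and Rosa) are combined into a pool of ₹180,000.
That pool (₹180,000) is divided at the grandchildren's generation equally among Petra, Ansel, Quentin, and Zane: ₹45,000 each.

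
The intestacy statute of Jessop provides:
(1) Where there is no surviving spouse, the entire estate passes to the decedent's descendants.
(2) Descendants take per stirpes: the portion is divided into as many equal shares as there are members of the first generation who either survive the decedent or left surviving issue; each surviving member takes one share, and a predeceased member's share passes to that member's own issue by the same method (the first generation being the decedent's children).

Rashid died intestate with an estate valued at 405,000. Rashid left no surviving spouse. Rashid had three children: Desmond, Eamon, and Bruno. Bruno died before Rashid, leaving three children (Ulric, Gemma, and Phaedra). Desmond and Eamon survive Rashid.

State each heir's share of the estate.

Desmond: 135,000; Eamon: 135,000; Ulric: 45,000; Gemma: 45,000; Phaedra: 45,000

The entire 405,000 passes to the descendants.
That amount (405,000) is divided into 3 shares of 135,000: Desmond and Eamon each take 135,000; Bruno's 135,000 share passes to Bruno's issue.
Bruno's share (135,000) is divided into 3 shares of 45,000: Ulric, Gemma, and Phaedra each take 45,000.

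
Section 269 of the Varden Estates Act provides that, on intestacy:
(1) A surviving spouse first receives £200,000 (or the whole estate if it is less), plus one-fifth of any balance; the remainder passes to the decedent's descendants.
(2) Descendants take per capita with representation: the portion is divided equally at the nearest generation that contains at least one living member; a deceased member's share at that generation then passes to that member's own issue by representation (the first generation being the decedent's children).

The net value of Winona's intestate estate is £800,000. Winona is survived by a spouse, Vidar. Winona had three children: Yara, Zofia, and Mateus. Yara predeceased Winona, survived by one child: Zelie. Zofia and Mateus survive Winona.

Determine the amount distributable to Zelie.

Vidar first takes £200,000, leaving a balance of £600,000. Vidar then takes one-fifth of the balance (£120,000), for a total of £320,000. The remaining £480,000 passes to the descendants.
The descendants' portion (£480,000) is divided into 3 shares of £160,000: Zofia and Mateus each take £160,000; Yara's £160,000 share passes to Yara's issue.
Yara's share (£160,000) passes entirely to Zelie.

Zelie receives £160,000.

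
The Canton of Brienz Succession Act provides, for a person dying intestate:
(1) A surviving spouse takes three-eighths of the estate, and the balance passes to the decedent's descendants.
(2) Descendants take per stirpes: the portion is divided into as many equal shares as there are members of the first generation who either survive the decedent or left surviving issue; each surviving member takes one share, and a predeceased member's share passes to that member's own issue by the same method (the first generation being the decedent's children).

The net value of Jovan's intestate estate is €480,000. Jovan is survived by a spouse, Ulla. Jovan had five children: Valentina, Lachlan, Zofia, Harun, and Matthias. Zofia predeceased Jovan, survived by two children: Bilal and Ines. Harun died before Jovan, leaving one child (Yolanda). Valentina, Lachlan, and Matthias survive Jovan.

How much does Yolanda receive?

Yolanda receives €60,000.

Ulla takes three-eighths of €480,000 = €180,000. The remaining €300,000 passes to the descendants.
The descendants' portion (€300,000) is divided into 5 shares of €60,000: Valentina, Lachlan, and Matthias each take €60,000; Zofia's €60,000 share passes to Zofia's issue; Harun's €60,000 share passes to Harun's issue.
Zofia's share (€60,000) is divided into 2 shares of €30,000: Bilal and Ines each take €30,000.
Harun's share (€60,000) passes entirely to Yolanda.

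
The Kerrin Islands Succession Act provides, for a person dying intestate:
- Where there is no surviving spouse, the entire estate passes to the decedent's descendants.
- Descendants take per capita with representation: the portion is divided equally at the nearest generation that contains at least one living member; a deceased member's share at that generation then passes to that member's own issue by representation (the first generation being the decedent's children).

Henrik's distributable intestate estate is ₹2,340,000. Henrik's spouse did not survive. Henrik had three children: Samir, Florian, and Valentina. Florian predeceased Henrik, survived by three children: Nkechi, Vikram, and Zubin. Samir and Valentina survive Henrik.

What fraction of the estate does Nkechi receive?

The entire ₹2,340,000 passes to the descendants.
That amount (₹2,340,000) is divided into 3 shares of ₹780,000: Samir and Valentina each take ₹780,000; Florian's ₹780,000 share passes to Florian's issue.
Florian's share (₹780,000) is divided into 3 shares of ₹260,000: Nkechi, Vikram, and Zubin each take ₹260,000.

Nkechi receives 1/9 of the estate.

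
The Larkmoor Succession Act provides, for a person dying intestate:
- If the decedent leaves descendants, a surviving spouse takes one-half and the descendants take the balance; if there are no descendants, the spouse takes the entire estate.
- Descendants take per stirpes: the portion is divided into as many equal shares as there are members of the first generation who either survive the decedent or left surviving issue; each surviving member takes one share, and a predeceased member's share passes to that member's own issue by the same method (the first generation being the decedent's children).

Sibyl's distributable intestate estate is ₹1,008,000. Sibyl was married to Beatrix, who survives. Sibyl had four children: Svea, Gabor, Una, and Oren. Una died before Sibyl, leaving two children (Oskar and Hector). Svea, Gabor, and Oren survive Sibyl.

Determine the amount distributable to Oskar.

Beatrix takes one-half of ₹1,008,000 = ₹504,000. The remaining ₹504,000 passes to the descendants.
The descendants' portion (₹504,000) is divided into 4 shares of ₹126,000: Svea, Gabor, and Oren each take ₹126,000; Una's ₹126,000 share passes to Una's issue.
Una's share (₹126,000) is divided into 2 shares of ₹63,000: Oskar and Hector each take ₹63,000.

Oskar receives ₹63,000.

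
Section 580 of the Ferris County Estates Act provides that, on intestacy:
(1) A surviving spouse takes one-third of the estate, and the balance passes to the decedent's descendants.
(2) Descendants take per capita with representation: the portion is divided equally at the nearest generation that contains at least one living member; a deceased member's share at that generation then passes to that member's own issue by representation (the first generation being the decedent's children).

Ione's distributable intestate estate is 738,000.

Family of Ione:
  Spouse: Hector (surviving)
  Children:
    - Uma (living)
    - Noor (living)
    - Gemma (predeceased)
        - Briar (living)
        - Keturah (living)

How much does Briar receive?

Hector takes one-third of 738,000 = 246,000. The remaining 492,000 passes to the descendants.
The descendants' portion (492,000) is divided into 3 shares of 164,000: Uma and Noor each take 164,000; Gemma's 164,000 share passes to Gemma's issue.
Gemma's share (164,000) is divided into 2 shares of 82,000: Briar and Keturah each take 82,000.

Briar receives 82,000.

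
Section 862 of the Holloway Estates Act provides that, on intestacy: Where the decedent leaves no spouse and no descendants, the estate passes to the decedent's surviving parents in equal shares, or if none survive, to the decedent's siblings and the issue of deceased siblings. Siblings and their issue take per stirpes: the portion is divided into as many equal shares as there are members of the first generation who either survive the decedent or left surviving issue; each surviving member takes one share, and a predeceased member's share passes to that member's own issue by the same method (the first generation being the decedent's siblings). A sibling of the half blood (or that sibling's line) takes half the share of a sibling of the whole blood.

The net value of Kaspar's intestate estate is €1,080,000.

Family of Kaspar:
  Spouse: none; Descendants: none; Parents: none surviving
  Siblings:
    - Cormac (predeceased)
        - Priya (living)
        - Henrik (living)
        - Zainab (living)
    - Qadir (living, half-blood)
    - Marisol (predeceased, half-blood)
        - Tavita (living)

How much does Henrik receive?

Henrik receives €180,000.

The entire €1,080,000 passes to the siblings and their issue.
Counting each half-blood sibling's line as half a unit, there are 2 units in €1,080,000, so one unit is €540,000. Whole-blood lines (Cormac) take €540,000 each; half-blood lines (Qadir and Marisol) take €270,000 each.
Cormac's share (€540,000) is divided into 3 shares of €180,000: Priya, Henrik, and Zainab each take €180,000.
Marisol's share (€270,000) passes entirely to Tavita.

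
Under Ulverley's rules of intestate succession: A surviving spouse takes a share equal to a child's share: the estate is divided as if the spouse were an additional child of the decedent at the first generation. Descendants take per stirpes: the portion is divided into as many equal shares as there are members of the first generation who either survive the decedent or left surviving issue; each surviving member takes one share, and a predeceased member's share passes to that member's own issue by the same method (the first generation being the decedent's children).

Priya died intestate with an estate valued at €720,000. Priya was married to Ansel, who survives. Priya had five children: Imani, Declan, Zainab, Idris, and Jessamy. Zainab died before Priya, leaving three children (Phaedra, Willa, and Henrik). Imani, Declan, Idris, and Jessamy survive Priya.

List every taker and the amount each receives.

The spouse counts as an additional share at the children's level, so there are 6 primary shares of €120,000. Ansel takes one such share (€120,000).
The children's combined portion (€600,000) is divided into 5 shares of €120,000: Imani, Declan, Idris, and Jessamy each take €120,000; Zainab's €120,000 share passes to Zainab's issue.
Zainab's share (€120,000) is divided into 3 shares of €40,000: Phaedra, Willa, and Henrik each take €40,000.

Ansel: €120,000; Imani: €120,000; Declan: €120,000; Phaedra: €40,000; Willa: €40,000; Henrik: €40,000; Idris: €120,000; Jessamy: €120,000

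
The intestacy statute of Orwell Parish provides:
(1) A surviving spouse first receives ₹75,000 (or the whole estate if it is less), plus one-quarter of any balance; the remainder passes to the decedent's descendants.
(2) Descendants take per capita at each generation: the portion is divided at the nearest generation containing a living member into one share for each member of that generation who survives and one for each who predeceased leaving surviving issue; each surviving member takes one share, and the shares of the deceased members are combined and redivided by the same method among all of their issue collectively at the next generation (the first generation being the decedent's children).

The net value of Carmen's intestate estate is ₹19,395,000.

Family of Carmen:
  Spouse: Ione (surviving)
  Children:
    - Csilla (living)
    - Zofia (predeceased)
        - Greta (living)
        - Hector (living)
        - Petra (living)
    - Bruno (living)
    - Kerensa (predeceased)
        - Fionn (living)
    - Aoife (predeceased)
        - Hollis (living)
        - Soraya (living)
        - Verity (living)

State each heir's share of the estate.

Ione first takes ₹75,000, leaving a balance of ₹19,320,000. Ione then takes one-quarter of the balance (₹4,830,000), for a total of ₹4,905,000. The remaining ₹14,490,000 passes to the descendants.
The descendants' portion (₹14,490,000) is divided at the children's generation into 5 shares of ₹2,898,000. Csilla and Bruno each take ₹2,898,000. The 3 shares of the deceased (Zofia, Kerensa, and Aoife) are combined into a pool of ₹8,694,000.
That pool (₹8,694,000) is divided at the grandchildren's generation equally among Greta, Hector, Petra, Fionn, Hollis, Soraya, and Verity: ₹1,242,000 each.

Ione: ₹4,905,000; Csilla: ₹2,898,000; Greta: ₹1,242,000; Hector: ₹1,242,000; Petra: ₹1,242,000; Bruno: ₹2,898,000; Fionn: ₹1,242,000; Hollis: ₹1,242,000; Soraya: ₹1,242,000; Verity: ₹1,242,000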